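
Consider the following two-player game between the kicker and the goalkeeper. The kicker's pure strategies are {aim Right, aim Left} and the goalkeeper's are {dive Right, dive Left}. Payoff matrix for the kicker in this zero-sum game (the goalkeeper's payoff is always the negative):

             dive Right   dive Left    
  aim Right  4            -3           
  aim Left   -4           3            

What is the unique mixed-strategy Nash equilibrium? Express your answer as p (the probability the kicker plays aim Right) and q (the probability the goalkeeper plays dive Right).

p = 1/2, q = 3/7

The goalkeeper's indifference between dive Right and dive Left determines the kicker's mixing probability p:
  the goalkeeper's payoff from dive Right: p·(-4) + (1−p)·4 = -8p + 4
  the goalkeeper's payoff from dive Left: p·3 + (1−p)·(-3) = 6p - 3
  -8p + 4 = 6p - 3  ⇒  -14p = -7  ⇒  p = 1/2.
In a mixed equilibrium the kicker is indifferent between aim Right and aim Left; this condition fixes q.
  the kicker's expected payoff from aim Right: q·4 + (1−q)·(-3) = 7q - 3
  the kicker's expected payoff from aim Left: q·(-4) + (1−q)·3 = -7q + 3
  7q - 3 = -7q + 3  ⇒  14q = 6  ⇒  q = 3/7.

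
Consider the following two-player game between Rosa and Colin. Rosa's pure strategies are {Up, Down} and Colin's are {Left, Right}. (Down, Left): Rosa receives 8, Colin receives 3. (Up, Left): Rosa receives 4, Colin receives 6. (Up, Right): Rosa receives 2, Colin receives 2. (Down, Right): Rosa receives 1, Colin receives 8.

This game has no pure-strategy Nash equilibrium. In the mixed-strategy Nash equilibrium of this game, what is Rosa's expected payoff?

For Rosa to be willing to mix, Rosa must be indifferent between Up and Down, which pins down Colin's mix.
  Rosa's payoff from Up: q·4 + (1−q)·2 = 2q + 2
  Rosa's payoff from Down: q·8 + (1−q)·1 = 7q + 1
  2q + 2 = 7q + 1  ⇒  -5q = -1  ⇒  q = 1/5.
At equilibrium Rosa is indifferent across rows, so Rosa's payoff equals the payoff from Up: (1/5)·4 + (4/5)·2 = 12/5.

12/5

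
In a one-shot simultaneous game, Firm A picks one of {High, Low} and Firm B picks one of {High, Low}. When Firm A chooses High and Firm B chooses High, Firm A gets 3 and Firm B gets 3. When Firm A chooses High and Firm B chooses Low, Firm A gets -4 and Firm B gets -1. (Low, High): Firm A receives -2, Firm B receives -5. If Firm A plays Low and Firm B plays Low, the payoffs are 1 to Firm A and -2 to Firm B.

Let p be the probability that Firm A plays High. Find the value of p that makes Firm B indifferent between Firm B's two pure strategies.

For Firm B to be willing to mix, Firm B must be indifferent between High and Low, which pins down Firm A's mix.
  Firm B's expected payoff from High: p·3 + (1−p)·(-5) = 8p - 5
  Firm B's expected payoff from Low: p·(-1) + (1−p)·(-2) = p - 2
  8p - 5 = p - 2  ⇒  7p = 3  ⇒  p = 3/7.

p = 3/7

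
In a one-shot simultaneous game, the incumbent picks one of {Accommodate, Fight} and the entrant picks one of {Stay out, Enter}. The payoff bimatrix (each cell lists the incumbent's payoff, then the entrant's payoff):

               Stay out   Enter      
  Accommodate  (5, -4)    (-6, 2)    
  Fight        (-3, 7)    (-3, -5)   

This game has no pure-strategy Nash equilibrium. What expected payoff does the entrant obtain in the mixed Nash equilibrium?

-1/3

The incumbent's mix must leave the entrant indifferent between Stay out and Enter.
  the entrant's payoff from Stay out: p·(-4) + (1−p)·7 = -11p + 7
  the entrant's payoff from Enter: p·2 + (1−p)·(-5) = 7p - 5
  -11p + 7 = 7p - 5  ⇒  -18p = -12  ⇒  p = 2/3.
At equilibrium the entrant is indifferent across columns, so the entrant's payoff equals the payoff from Stay out: (2/3)·(-4) + (1/3)·7 = -1/3.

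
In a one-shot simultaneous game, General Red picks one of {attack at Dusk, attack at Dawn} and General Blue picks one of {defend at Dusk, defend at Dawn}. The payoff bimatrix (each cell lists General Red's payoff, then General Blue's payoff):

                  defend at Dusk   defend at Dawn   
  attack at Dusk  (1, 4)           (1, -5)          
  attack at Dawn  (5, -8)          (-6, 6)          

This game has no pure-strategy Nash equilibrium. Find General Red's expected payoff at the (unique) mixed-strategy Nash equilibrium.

In a mixed equilibrium General Red is indifferent between attack at Dusk and attack at Dawn; this condition fixes q.
  General Red's payoff from attack at Dusk: q·1 + (1−q)·1 = 1
  General Red's payoff from attack at Dawn: q·5 + (1−q)·(-6) = 11q - 6
  1 = 11q - 6  ⇒  -11q = -7  ⇒  q = 7/11.
At equilibrium General Red is indifferent across rows, so General Red's payoff equals the payoff from attack at Dusk: (7/11)·1 + (4/11)·1 = 1.

1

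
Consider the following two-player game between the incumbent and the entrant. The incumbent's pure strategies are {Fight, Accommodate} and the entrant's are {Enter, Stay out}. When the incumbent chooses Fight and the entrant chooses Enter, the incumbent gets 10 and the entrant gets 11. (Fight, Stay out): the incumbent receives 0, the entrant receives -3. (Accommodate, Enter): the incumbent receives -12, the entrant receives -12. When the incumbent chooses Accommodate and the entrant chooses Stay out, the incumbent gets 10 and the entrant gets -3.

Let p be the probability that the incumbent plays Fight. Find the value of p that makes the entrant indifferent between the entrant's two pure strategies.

In a mixed equilibrium the entrant is indifferent between Enter and Stay out; this condition fixes p.
  the entrant's payoff from Enter: p·11 + (1−p)·(-12) = 23p - 12
  the entrant's payoff from Stay out: p·(-3) + (1−p)·(-3) = -3
  23p - 12 = -3  ⇒  23p = 9  ⇒  p = 9/23.

p = 9/23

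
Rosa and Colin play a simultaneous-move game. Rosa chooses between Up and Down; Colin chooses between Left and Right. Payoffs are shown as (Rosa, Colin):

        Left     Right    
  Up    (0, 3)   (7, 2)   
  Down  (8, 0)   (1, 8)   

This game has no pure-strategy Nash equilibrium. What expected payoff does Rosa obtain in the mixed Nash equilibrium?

4

Set Rosa's expected payoff from Up equal to that from Down:
  Rosa's payoff from Up: q·0 + (1−q)·7 = -7q + 7
  Rosa's payoff from Down: q·8 + (1−q)·1 = 7q + 1
  -7q + 7 = 7q + 1  ⇒  -14q = -6  ⇒  q = 3/7.
At equilibrium Rosa is indifferent across rows, so Rosa's payoff equals the payoff from Up: (3/7)·0 + (4/7)·7 = 4.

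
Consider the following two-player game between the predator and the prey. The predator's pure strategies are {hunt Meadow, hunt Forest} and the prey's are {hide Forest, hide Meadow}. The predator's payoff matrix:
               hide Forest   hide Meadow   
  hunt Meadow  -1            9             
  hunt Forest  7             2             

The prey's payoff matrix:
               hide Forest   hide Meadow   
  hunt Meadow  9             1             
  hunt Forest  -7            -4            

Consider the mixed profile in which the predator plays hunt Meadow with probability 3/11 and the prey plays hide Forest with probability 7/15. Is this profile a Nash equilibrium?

Check the prey's indifference given the predator's mix p = 3/11:
  payoff from hide Forest = -29/11; payoff from hide Meadow = -29/11 — equal.
Check the predator's indifference given the prey's mix q = 7/15:
  payoff from hunt Meadow = 13/3; payoff from hunt Forest = 13/3 — equal.
Both players are indifferent, so neither can profitably deviate.

Yes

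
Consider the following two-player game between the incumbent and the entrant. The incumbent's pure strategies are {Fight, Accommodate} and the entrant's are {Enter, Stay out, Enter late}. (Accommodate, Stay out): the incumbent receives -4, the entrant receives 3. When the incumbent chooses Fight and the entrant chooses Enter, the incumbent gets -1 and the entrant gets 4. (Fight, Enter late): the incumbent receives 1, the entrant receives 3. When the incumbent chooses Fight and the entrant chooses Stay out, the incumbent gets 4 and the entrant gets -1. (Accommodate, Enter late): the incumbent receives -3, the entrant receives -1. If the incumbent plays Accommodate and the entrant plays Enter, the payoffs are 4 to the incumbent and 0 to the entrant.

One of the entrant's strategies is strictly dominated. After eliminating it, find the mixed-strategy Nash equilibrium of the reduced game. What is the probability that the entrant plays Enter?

The entrant's strategy Enter late is strictly dominated by Enter: 4 > 3 and 0 > -1. Eliminate Enter late.
The incumbent's indifference between Fight and Accommodate determines the entrant's mixing probability q:
  the incumbent's payoff from Fight: q·(-1) + (1−q)·4 = -5q + 4
  the incumbent's payoff from Accommodate: q·4 + (1−q)·(-4) = 8q - 4
  -5q + 4 = 8q - 4  ⇒  -13q = -8  ⇒  q = 8/13.

q = 8/13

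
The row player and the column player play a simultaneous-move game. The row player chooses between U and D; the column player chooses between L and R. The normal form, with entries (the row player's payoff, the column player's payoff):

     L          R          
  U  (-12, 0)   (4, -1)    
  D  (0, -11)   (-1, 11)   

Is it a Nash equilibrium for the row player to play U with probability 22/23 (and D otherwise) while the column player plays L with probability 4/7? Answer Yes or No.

Given the column player's mix q = 4/7, the row player's payoff from U is -36/7 but from D is -3/7. The row player strictly prefers D, so the row player would not mix.
So the proposed profile is not a Nash equilibrium.

No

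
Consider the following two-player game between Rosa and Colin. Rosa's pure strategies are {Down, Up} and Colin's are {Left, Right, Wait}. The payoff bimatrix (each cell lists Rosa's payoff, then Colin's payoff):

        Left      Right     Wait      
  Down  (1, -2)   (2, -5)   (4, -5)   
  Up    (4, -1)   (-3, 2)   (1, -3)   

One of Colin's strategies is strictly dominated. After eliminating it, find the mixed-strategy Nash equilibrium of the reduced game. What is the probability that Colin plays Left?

q = 5/8

Colin's strategy Wait is strictly dominated by Left: -2 > -5 and -1 > -3. Eliminate Wait.
In a mixed equilibrium Rosa is indifferent between Down and Up; this condition fixes q.
  Rosa's expected payoff from Down: q·1 + (1−q)·2 = -q + 2
  Rosa's expected payoff from Up: q·4 + (1−q)·(-3) = 7q - 3
  -q + 2 = 7q - 3  ⇒  -8q = -5  ⇒  q = 5/8.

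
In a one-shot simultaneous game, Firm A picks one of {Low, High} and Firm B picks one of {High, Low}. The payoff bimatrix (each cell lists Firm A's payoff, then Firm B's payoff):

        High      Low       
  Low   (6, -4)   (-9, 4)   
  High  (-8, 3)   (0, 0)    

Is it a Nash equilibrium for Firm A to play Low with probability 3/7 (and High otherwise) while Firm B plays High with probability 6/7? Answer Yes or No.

Given Firm A's mix p = 3/7, Firm B's payoff from High is 0 but from Low is 12/7. Firm B strictly prefers Low, so Firm B would not mix.
So the proposed profile is not a Nash equilibrium.

No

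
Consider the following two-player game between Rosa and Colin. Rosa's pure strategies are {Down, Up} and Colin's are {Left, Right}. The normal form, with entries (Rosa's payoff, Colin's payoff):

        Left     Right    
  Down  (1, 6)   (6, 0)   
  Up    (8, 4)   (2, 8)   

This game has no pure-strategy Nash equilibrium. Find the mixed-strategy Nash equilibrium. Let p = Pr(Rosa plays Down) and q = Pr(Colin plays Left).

Set Colin's expected payoff from Left equal to that from Right:
  Colin's expected payoff from Left: p·6 + (1−p)·4 = 2p + 4
  Colin's expected payoff from Right: p·0 + (1−p)·8 = -8p + 8
  2p + 4 = -8p + 8  ⇒  10p = 4  ⇒  p = 2/5.
Rosa's indifference between Down and Up determines Colin's mixing probability q:
  Rosa's payoff from Down: q·1 + (1−q)·6 = -5q + 6
  Rosa's payoff from Up: q·8 + (1−q)·2 = 6q + 2
  -5q + 6 = 6q + 2  ⇒  -11q = -4  ⇒  q = 4/11.

p = 2/5, q = 4/11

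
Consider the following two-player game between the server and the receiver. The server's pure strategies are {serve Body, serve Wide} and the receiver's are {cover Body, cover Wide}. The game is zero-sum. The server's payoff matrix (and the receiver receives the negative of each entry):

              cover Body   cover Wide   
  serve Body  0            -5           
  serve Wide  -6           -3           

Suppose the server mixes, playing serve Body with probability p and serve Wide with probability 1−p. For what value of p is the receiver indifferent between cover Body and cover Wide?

p = 3/8

In a mixed equilibrium the receiver is indifferent between cover Body and cover Wide; this condition fixes p.
  the receiver's expected payoff from cover Body: p·0 + (1−p)·6 = -6p + 6
  the receiver's expected payoff from cover Wide: p·5 + (1−p)·3 = 2p + 3
  -6p + 6 = 2p + 3  ⇒  -8p = -3  ⇒  p = 3/8.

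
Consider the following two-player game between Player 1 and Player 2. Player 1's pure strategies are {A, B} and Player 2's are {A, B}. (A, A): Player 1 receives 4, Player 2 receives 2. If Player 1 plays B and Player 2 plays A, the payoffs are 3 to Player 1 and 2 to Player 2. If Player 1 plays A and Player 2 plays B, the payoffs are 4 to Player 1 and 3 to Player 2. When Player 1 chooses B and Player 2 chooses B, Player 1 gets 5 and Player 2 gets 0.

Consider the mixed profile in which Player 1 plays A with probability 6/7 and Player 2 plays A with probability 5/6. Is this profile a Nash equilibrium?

No

Given Player 1's mix p = 6/7, Player 2's payoff from A is 2 but from B is 18/7. Player 2 strictly prefers B, so Player 2 would not mix.
So the proposed profile is not a Nash equilibrium.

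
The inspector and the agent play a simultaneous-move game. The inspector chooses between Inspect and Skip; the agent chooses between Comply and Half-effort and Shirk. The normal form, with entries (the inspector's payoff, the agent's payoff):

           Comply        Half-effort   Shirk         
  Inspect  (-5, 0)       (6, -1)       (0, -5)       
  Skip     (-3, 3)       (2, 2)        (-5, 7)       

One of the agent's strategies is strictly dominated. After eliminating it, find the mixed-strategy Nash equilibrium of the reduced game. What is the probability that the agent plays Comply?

q = 5/7

The agent's strategy Half-effort is strictly dominated by Comply: 0 > -1 and 3 > 2. Eliminate Half-effort.
The agent's mix must leave the inspector indifferent between Inspect and Skip.
  the inspector's expected payoff from Inspect: q·(-5) + (1−q)·0 = -5q
  the inspector's expected payoff from Skip: q·(-3) + (1−q)·(-5) = 2q - 5
  -5q = 2q - 5  ⇒  -7q = -5  ⇒  q = 5/7.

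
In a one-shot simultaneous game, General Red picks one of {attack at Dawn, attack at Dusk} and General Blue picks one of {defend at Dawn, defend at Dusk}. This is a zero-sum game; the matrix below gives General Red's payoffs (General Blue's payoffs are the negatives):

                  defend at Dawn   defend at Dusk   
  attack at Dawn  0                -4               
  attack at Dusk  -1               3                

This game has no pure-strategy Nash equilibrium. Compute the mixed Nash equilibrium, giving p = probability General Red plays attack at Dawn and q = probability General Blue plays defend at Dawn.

General Blue's indifference between defend at Dawn and defend at Dusk determines General Red's mixing probability p:
  General Blue's payoff to defend at Dawn: p·0 + (1−p)·1 = -p + 1
  General Blue's payoff to defend at Dusk: p·4 + (1−p)·(-3) = 7p - 3
  -p + 1 = 7p - 3  ⇒  -8p = -4  ⇒  p = 1/2.
In a mixed equilibrium General Red is indifferent between attack at Dawn and attack at Dusk; this condition fixes q.
  General Red's expected payoff from attack at Dawn: q·0 + (1−q)·(-4) = 4q - 4
  General Red's expected payoff from attack at Dusk: q·(-1) + (1−q)·3 = -4q + 3
  4q - 4 = -4q + 3  ⇒  8q = 7  ⇒  q = 7/8.

p = 1/2, q = 7/8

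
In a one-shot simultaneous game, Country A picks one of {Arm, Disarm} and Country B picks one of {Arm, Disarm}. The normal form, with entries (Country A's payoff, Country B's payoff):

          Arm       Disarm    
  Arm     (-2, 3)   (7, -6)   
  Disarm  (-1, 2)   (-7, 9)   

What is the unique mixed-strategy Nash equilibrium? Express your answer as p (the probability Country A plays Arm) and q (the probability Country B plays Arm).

p = 7/16, q = 14/15

Set Country B's expected payoff from Arm equal to that from Disarm:
  Country B's payoff to Arm: p·3 + (1−p)·2 = p + 2
  Country B's payoff to Disarm: p·(-6) + (1−p)·9 = -15p + 9
  p + 2 = -15p + 9  ⇒  16p = 7  ⇒  p = 7/16.
Country B's mix must leave Country A indifferent between Arm and Disarm.
  Country A's payoff from Arm: q·(-2) + (1−q)·7 = -9q + 7
  Country A's payoff from Disarm: q·(-1) + (1−q)·(-7) = 6q - 7
  -9q + 7 = 6q - 7  ⇒  -15q = -14  ⇒  q = 14/15.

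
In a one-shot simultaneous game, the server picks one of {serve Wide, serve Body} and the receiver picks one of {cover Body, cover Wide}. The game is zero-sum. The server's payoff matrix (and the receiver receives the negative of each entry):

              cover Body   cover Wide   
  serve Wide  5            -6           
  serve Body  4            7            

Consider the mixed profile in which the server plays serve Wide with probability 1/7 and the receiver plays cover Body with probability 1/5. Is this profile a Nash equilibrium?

Given the server's mix p = 1/7, the receiver's payoff from cover Body is -29/7 but from cover Wide is -36/7. The receiver strictly prefers cover Body, so the receiver would not mix.
So the proposed profile is not a Nash equilibrium.

No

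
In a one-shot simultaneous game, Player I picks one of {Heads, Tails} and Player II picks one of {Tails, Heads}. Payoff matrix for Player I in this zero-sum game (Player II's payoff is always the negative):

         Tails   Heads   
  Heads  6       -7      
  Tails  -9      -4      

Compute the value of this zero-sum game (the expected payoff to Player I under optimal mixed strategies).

v = -29/6

Player II's mix must leave Player I indifferent between Heads and Tails.
  Player I's payoff from Heads: q·6 + (1−q)·(-7) = 13q - 7
  Player I's payoff from Tails: q·(-9) + (1−q)·(-4) = -5q - 4
  13q - 7 = -5q - 4  ⇒  18q = 3  ⇒  q = 1/6.
The value is Player I's expected payoff against this mix (using Heads): (1/6)·6 + (5/6)·(-7) = -29/6.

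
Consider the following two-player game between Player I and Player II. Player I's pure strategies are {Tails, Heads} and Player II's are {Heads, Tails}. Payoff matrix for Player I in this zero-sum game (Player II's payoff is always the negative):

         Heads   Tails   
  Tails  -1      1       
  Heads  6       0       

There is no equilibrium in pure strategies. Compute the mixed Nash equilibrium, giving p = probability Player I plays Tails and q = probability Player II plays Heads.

For Player II to be willing to mix, Player II must be indifferent between Heads and Tails, which pins down Player I's mix.
  Player II's payoff to Heads: p·1 + (1−p)·(-6) = 7p - 6
  Player II's payoff to Tails: p·(-1) + (1−p)·0 = -p
  7p - 6 = -p  ⇒  8p = 6  ⇒  p = 3/4.
For Player I to be willing to mix, Player I must be indifferent between Tails and Heads, which pins down Player II's mix.
  Player I's payoff from Tails: q·(-1) + (1−q)·1 = -2q + 1
  Player I's payoff from Heads: q·6 + (1−q)·0 = 6q
  -2q + 1 = 6q  ⇒  -8q = -1  ⇒  q = 1/8.

p = 3/4, q = 1/8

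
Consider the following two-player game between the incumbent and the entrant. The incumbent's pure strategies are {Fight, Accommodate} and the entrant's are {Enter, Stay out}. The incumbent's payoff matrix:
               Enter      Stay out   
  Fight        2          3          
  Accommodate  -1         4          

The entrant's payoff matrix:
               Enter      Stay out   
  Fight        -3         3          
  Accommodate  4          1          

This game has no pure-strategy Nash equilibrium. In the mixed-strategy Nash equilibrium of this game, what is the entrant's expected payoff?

5/3

The entrant's indifference between Enter and Stay out determines the incumbent's mixing probability p:
  the entrant's payoff from Enter: p·(-3) + (1−p)·4 = -7p + 4
  the entrant's payoff from Stay out: p·3 + (1−p)·1 = 2p + 1
  -7p + 4 = 2p + 1  ⇒  -9p = -3  ⇒  p = 1/3.
At equilibrium the entrant is indifferent across columns, so the entrant's payoff equals the payoff from Enter: (1/3)·(-3) + (2/3)·4 = 5/3.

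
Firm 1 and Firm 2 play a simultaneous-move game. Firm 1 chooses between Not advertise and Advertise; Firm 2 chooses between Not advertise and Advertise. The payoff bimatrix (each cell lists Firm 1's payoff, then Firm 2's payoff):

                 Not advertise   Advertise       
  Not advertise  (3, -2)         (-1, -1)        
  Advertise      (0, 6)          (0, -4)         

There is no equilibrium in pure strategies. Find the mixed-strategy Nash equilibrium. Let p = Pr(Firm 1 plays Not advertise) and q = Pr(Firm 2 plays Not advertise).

Firm 1's mix must leave Firm 2 indifferent between Not advertise and Advertise.
  Firm 2's expected payoff from Not advertise: p·(-2) + (1−p)·6 = -8p + 6
  Firm 2's expected payoff from Advertise: p·(-1) + (1−p)·(-4) = 3p - 4
  -8p + 6 = 3p - 4  ⇒  -11p = -10  ⇒  p = 10/11.
Firm 1's indifference between Not advertise and Advertise determines Firm 2's mixing probability q:
  Firm 1's payoff to Not advertise: q·3 + (1−q)·(-1) = 4q - 1
  Firm 1's payoff to Advertise: q·0 + (1−q)·0 = 0
  4q - 1 = 0  ⇒  4q = 1  ⇒  q = 1/4.

p = 10/11, q = 1/4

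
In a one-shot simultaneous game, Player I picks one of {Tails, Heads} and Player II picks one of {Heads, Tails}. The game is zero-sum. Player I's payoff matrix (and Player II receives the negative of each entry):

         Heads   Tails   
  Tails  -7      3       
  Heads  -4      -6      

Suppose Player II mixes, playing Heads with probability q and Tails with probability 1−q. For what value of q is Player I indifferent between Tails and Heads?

For Player I to be willing to mix, Player I must be indifferent between Tails and Heads, which pins down Player II's mix.
  Player I's payoff from Tails: q·(-7) + (1−q)·3 = -10q + 3
  Player I's payoff from Heads: q·(-4) + (1−q)·(-6) = 2q - 6
  -10q + 3 = 2q - 6  ⇒  -12q = -9  ⇒  q = 3/4.

q = 3/4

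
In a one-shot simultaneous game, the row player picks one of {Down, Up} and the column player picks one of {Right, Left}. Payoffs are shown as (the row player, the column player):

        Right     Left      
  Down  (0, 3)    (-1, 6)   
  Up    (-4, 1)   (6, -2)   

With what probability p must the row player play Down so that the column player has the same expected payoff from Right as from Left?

p = 1/2

The column player's indifference between Right and Left determines the row player's mixing probability p:
  the column player's payoff from Right: p·3 + (1−p)·1 = 2p + 1
  the column player's payoff from Left: p·6 + (1−p)·(-2) = 8p - 2
  2p + 1 = 8p - 2  ⇒  -6p = -3  ⇒  p = 1/2.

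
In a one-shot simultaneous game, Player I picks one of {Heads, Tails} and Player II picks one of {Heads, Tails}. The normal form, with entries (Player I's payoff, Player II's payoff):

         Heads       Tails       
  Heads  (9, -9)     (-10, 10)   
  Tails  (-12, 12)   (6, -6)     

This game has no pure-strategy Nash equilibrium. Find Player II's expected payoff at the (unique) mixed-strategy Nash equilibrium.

66/37

Set Player II's expected payoff from Heads equal to that from Tails:
  Player II's payoff from Heads: p·(-9) + (1−p)·12 = -21p + 12
  Player II's payoff from Tails: p·10 + (1−p)·(-6) = 16p - 6
  -21p + 12 = 16p - 6  ⇒  -37p = -18  ⇒  p = 18/37.
At equilibrium Player II is indifferent across columns, so Player II's payoff equals the payoff from Heads: (18/37)·(-9) + (19/37)·12 = 66/37.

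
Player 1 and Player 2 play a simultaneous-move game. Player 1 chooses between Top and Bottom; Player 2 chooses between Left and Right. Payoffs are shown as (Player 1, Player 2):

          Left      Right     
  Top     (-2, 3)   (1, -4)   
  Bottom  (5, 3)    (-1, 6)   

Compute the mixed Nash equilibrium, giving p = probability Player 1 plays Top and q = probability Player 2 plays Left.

Player 2's indifference between Left and Right determines Player 1's mixing probability p:
  Player 2's expected payoff from Left: p·3 + (1−p)·3 = 3
  Player 2's expected payoff from Right: p·(-4) + (1−p)·6 = -10p + 6
  3 = -10p + 6  ⇒  10p = 3  ⇒  p = 3/10.
Player 1's indifference between Top and Bottom determines Player 2's mixing probability q:
  Player 1's payoff to Top: q·(-2) + (1−q)·1 = -3q + 1
  Player 1's payoff to Bottom: q·5 + (1−q)·(-1) = 6q - 1
  -3q + 1 = 6q - 1  ⇒  -9q = -2  ⇒  q = 2/9.

p = 3/10, q = 2/9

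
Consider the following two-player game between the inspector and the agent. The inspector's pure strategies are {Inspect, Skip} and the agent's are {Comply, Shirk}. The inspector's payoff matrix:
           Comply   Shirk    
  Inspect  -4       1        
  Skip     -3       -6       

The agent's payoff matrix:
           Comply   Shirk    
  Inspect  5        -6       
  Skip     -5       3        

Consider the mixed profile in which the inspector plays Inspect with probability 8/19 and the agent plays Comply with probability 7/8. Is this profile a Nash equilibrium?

Check the agent's indifference given the inspector's mix p = 8/19:
  payoff from Comply = -15/19; payoff from Shirk = -15/19 — equal.
Check the inspector's indifference given the agent's mix q = 7/8:
  payoff from Inspect = -27/8; payoff from Skip = -27/8 — equal.
Both players are indifferent, so neither can profitably deviate.

Yes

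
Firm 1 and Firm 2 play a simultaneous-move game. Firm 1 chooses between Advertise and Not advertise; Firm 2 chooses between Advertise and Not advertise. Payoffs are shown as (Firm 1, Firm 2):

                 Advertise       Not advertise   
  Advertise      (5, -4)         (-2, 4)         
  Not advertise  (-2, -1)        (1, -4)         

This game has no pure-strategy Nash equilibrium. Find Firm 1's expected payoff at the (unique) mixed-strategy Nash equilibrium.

Firm 2's mix must leave Firm 1 indifferent between Advertise and Not advertise.
  Firm 1's payoff from Advertise: q·5 + (1−q)·(-2) = 7q - 2
  Firm 1's payoff from Not advertise: q·(-2) + (1−q)·1 = -3q + 1
  7q - 2 = -3q + 1  ⇒  10q = 3  ⇒  q = 3/10.
At equilibrium Firm 1 is indifferent across rows, so Firm 1's payoff equals the payoff from Advertise: (3/10)·5 + (7/10)·(-2) = 1/10.

1/10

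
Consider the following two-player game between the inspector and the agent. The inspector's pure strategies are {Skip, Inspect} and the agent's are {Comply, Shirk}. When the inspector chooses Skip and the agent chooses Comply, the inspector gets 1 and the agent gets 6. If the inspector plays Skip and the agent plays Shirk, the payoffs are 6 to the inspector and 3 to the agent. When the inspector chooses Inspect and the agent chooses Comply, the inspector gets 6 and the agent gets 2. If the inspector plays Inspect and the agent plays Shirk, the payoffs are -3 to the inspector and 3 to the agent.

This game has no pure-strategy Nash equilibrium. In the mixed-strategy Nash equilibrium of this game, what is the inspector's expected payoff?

39/14

Set the inspector's expected payoff from Skip equal to that from Inspect:
  the inspector's payoff from Skip: q·1 + (1−q)·6 = -5q + 6
  the inspector's payoff from Inspect: q·6 + (1−q)·(-3) = 9q - 3
  -5q + 6 = 9q - 3  ⇒  -14q = -9  ⇒  q = 9/14.
At equilibrium the inspector is indifferent across rows, so the inspector's payoff equals the payoff from Skip: (9/14)·1 + (5/14)·6 = 39/14.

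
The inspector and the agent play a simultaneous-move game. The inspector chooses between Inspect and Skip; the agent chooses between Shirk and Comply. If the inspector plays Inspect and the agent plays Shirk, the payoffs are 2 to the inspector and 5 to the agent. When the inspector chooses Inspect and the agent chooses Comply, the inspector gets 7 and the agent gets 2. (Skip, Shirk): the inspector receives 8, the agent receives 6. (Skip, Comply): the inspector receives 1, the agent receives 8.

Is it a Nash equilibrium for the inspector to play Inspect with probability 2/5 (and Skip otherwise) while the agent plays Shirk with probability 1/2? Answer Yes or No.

Check the agent's indifference given the inspector's mix p = 2/5:
  payoff from Shirk = 28/5; payoff from Comply = 28/5 — equal.
Check the inspector's indifference given the agent's mix q = 1/2:
  payoff from Inspect = 9/2; payoff from Skip = 9/2 — equal.
Both players are indifferent, so neither can profitably deviate.

Yes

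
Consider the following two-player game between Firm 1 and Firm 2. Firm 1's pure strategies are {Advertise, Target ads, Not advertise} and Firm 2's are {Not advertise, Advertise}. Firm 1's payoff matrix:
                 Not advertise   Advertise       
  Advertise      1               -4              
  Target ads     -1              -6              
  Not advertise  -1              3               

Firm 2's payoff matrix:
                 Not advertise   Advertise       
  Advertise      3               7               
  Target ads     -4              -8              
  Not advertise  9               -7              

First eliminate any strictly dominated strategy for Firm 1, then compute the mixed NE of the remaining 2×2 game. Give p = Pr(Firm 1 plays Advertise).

p = 4/5

Firm 1's strategy Target ads is strictly dominated by Advertise: 1 > -1 and -4 > -6. Eliminate Target ads.
Firm 1's mix must leave Firm 2 indifferent between Not advertise and Advertise.
  Firm 2's payoff from Not advertise: p·3 + (1−p)·9 = -6p + 9
  Firm 2's payoff from Advertise: p·7 + (1−p)·(-7) = 14p - 7
  -6p + 9 = 14p - 7  ⇒  -20p = -16  ⇒  p = 4/5.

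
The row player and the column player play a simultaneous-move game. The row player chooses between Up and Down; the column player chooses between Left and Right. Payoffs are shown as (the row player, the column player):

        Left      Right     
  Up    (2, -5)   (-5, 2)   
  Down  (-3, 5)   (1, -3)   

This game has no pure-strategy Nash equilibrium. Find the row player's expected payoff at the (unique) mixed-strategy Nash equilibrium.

The row player's indifference between Up and Down determines the column player's mixing probability q:
  the row player's expected payoff from Up: q·2 + (1−q)·(-5) = 7q - 5
  the row player's expected payoff from Down: q·(-3) + (1−q)·1 = -4q + 1
  7q - 5 = -4q + 1  ⇒  11q = 6  ⇒  q = 6/11.
At equilibrium the row player is indifferent across rows, so the row player's payoff equals the payoff from Up: (6/11)·2 + (5/11)·(-5) = -13/11.

-13/11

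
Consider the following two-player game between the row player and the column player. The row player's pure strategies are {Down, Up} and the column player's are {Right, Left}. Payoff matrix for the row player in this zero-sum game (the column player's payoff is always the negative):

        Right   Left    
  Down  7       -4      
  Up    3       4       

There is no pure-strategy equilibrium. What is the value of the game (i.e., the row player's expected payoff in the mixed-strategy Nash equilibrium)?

The column player's mix must leave the row player indifferent between Down and Up.
  the row player's payoff to Down: q·7 + (1−q)·(-4) = 11q - 4
  the row player's payoff to Up: q·3 + (1−q)·4 = -q + 4
  11q - 4 = -q + 4  ⇒  12q = 8  ⇒  q = 2/3.
The value is the row player's expected payoff against this mix (using Down): (2/3)·7 + (1/3)·(-4) = 10/3.

v = 10/3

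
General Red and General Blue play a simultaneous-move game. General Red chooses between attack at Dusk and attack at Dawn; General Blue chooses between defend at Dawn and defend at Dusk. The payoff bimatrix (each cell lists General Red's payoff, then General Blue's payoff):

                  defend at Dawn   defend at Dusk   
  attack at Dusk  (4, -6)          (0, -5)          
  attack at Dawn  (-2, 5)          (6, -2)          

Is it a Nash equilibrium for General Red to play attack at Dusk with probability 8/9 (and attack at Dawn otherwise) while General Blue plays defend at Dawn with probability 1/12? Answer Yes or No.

No

Given General Red's mix p = 8/9, General Blue's payoff from defend at Dawn is -43/9 but from defend at Dusk is -14/3. General Blue strictly prefers defend at Dusk, so General Blue would not mix.
So the proposed profile is not a Nash equilibrium.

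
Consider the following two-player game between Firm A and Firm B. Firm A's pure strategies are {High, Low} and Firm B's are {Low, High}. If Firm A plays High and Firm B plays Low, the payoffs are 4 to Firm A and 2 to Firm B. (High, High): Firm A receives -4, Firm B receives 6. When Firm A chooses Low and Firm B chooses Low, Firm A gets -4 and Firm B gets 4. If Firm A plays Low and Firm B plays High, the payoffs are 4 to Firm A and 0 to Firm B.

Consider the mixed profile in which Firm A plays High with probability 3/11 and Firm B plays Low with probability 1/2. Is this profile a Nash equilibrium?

No

Given Firm A's mix p = 3/11, Firm B's payoff from Low is 38/11 but from High is 18/11. Firm B strictly prefers Low, so Firm B would not mix.
So the proposed profile is not a Nash equilibrium.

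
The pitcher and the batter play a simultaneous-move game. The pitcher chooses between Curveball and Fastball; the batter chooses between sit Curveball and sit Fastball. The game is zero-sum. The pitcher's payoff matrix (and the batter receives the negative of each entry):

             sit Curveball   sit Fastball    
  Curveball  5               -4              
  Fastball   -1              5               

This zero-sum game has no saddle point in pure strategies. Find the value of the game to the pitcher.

v = 7/5

For the pitcher to be willing to mix, the pitcher must be indifferent between Curveball and Fastball, which pins down the batter's mix.
  the pitcher's payoff from Curveball: q·5 + (1−q)·(-4) = 9q - 4
  the pitcher's payoff from Fastball: q·(-1) + (1−q)·5 = -6q + 5
  9q - 4 = -6q + 5  ⇒  15q = 9  ⇒  q = 3/5.
The value is the pitcher's expected payoff against this mix (using Curveball): (3/5)·5 + (2/5)·(-4) = 7/5.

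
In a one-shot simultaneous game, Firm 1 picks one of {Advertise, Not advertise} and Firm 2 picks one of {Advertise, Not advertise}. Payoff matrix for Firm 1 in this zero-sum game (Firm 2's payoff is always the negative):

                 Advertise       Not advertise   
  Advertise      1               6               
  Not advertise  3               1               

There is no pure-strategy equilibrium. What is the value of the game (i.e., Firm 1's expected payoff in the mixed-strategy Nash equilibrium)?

Set Firm 1's expected payoff from Advertise equal to that from Not advertise:
  Firm 1's payoff from Advertise: q·1 + (1−q)·6 = -5q + 6
  Firm 1's payoff from Not advertise: q·3 + (1−q)·1 = 2q + 1
  -5q + 6 = 2q + 1  ⇒  -7q = -5  ⇒  q = 5/7.
The value is Firm 1's expected payoff against this mix (using Advertise): (5/7)·1 + (2/7)·6 = 17/7.

v = 17/7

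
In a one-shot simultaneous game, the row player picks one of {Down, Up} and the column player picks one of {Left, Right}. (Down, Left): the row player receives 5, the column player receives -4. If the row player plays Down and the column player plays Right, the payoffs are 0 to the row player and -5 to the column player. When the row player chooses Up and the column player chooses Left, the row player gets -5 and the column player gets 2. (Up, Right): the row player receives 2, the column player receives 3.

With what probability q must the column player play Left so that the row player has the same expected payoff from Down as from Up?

The row player's indifference between Down and Up determines the column player's mixing probability q:
  the row player's payoff to Down: q·5 + (1−q)·0 = 5q
  the row player's payoff to Up: q·(-5) + (1−q)·2 = -7q + 2
  5q = -7q + 2  ⇒  12q = 2  ⇒  q = 1/6.

q = 1/6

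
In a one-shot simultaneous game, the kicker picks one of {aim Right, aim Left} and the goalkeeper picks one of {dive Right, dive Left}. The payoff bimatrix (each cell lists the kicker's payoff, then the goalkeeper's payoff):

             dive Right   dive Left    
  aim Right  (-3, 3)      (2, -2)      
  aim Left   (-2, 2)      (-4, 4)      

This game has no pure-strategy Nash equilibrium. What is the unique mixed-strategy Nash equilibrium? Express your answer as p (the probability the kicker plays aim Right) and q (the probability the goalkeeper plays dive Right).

p = 2/7, q = 6/7

Set the goalkeeper's expected payoff from dive Right equal to that from dive Left:
  the goalkeeper's payoff to dive Right: p·3 + (1−p)·2 = p + 2
  the goalkeeper's payoff to dive Left: p·(-2) + (1−p)·4 = -6p + 4
  p + 2 = -6p + 4  ⇒  7p = 2  ⇒  p = 2/7.
The kicker's indifference between aim Right and aim Left determines the goalkeeper's mixing probability q:
  the kicker's payoff to aim Right: q·(-3) + (1−q)·2 = -5q + 2
  the kicker's payoff to aim Left: q·(-2) + (1−q)·(-4) = 2q - 4
  -5q + 2 = 2q - 4  ⇒  -7q = -6  ⇒  q = 6/7.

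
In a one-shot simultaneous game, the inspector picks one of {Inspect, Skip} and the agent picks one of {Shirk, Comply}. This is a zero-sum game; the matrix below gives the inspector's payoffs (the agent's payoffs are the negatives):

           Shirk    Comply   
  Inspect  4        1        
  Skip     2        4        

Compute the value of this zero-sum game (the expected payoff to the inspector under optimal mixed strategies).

v = 14/5

The agent's mix must leave the inspector indifferent between Inspect and Skip.
  the inspector's payoff to Inspect: q·4 + (1−q)·1 = 3q + 1
  the inspector's payoff to Skip: q·2 + (1−q)·4 = -2q + 4
  3q + 1 = -2q + 4  ⇒  5q = 3  ⇒  q = 3/5.
The value is the inspector's expected payoff against this mix (using Inspect): (3/5)·4 + (2/5)·1 = 14/5.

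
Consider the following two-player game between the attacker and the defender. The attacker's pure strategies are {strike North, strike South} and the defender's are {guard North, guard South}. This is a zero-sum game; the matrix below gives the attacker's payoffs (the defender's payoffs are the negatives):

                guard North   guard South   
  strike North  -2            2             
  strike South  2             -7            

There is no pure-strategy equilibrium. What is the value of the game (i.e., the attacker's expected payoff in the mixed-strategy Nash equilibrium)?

For the attacker to be willing to mix, the attacker must be indifferent between strike North and strike South, which pins down the defender's mix.
  the attacker's payoff from strike North: q·(-2) + (1−q)·2 = -4q + 2
  the attacker's payoff from strike South: q·2 + (1−q)·(-7) = 9q - 7
  -4q + 2 = 9q - 7  ⇒  -13q = -9  ⇒  q = 9/13.
The value is the attacker's expected payoff against this mix (using strike North): (9/13)·(-2) + (4/13)·2 = -10/13.

v = -10/13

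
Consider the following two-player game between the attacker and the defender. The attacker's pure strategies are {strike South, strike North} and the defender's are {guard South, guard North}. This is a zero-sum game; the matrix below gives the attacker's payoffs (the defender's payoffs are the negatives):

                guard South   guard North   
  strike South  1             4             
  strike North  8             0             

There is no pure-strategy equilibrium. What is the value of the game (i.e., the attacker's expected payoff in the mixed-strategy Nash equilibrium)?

In a mixed equilibrium the attacker is indifferent between strike South and strike North; this condition fixes q.
  the attacker's payoff from strike South: q·1 + (1−q)·4 = -3q + 4
  the attacker's payoff from strike North: q·8 + (1−q)·0 = 8q
  -3q + 4 = 8q  ⇒  -11q = -4  ⇒  q = 4/11.
The value is the attacker's expected payoff against this mix (using strike South): (4/11)·1 + (7/11)·4 = 32/11.

v = 32/11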